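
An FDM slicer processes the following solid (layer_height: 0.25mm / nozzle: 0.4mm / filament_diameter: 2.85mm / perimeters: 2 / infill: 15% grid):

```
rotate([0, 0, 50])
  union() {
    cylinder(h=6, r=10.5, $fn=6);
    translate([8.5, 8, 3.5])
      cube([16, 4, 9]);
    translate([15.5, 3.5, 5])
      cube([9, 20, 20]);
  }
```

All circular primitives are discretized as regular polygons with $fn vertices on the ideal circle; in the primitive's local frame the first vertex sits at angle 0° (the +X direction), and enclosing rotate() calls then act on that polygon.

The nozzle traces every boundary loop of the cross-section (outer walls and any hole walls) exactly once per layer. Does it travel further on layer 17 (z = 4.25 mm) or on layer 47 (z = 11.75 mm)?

layer 17 (z = 4.25 mm)

Layer 17 (z = 4.25): the cylinder: section is a regular 6-gon, circumradius r=10.5 (perimeter = 2·6·10.500·sin(180°/6) = 63.00 mm); the 16×4 cube at (8.5, 8) contributes its full rectangle (perimeter 40.00 mm); the cube at (15.5, 3.5) is absent (z outside [5, 25]); Combining (union): the 2 present regions are separate (no shared area or edge), so areas and boundary lengths simply add and each stays a separate island — boundary = 103.00 mm; (rotated 50° about Z; rotation is an isometry so areas/perimeters/island counts are preserved). So its perimeter = 103.00 mm. Layer 47 (z = 11.75): the cylinder is absent (z outside [0, 6]); the cube at (8.5, 8) is present — its section is the full 16×4 rectangle (perimeter 40.00 mm); the 9×20 cube at (15.5, 3.5) contributes its full rectangle (perimeter 58.00 mm); Combining (union): the regions partially overlap (shared area 36.00 mm²), so the edge portions inside another operand are dropped and the merged outline is re-measured after clipping — boundary = 72.00 mm; (whole slice rotated 50° about Z — lengths, areas and connectivity unchanged). So its perimeter = 72.00 mm. Layer 17 is larger (103.00 vs 72.00 mm).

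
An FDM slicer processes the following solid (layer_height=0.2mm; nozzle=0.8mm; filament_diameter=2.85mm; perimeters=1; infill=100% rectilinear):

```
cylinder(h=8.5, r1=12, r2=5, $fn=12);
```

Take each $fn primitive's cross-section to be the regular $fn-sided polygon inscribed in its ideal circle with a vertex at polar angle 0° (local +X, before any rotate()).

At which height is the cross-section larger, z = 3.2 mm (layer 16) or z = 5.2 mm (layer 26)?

layer 16 (z = 3.2 mm)

Layer 16 (z = 3.2): the cone (r1=12→r2=5) has section circumradius 9.365 here — a regular 12-gon (area = (12/2)·9.365²·sin(360°/12) = 263.09 mm²). So its area = 263.09 mm². Layer 26 (z = 5.2): the cone (r1=12→r2=5) has section circumradius 7.718 here — a regular 12-gon (area = (12/2)·7.718²·sin(360°/12) = 178.69 mm²). So its area = 178.69 mm². Layer 16 is larger (263.09 vs 178.69 mm²).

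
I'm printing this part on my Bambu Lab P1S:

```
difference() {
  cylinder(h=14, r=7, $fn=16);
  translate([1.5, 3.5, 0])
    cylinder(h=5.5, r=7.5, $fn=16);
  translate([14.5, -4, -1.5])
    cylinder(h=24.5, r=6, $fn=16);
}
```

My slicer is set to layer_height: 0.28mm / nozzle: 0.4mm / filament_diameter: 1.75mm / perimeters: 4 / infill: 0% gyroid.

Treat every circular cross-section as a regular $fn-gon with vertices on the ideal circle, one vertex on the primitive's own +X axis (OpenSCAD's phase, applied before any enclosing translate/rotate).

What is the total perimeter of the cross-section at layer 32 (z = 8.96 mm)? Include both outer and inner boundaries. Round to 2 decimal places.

43.70 mm

At z = 8.96 mm: the r=7 cylinder gives a regular 16-gon of circumradius 7 (constant along its height) (perimeter = 2·16·7.000·sin(180°/16) = 43.70 mm); the cylinder at (1.5, 3.5) is absent (z outside [0, 5.5]); the cylinder at (14.5, -4): section is a regular 16-gon, circumradius r=6 (perimeter = 2·16·6.000·sin(180°/16) = 37.46 mm); Subtracting the remaining from the first: starting from the r=7 cylinder, the r=6 cylinder at (14.5, -4) misses the remaining region (no effect) — boundary = 43.70 mm. Overall, the cross-section is a single solid region. Total boundary length (outer) = 43.70 mm.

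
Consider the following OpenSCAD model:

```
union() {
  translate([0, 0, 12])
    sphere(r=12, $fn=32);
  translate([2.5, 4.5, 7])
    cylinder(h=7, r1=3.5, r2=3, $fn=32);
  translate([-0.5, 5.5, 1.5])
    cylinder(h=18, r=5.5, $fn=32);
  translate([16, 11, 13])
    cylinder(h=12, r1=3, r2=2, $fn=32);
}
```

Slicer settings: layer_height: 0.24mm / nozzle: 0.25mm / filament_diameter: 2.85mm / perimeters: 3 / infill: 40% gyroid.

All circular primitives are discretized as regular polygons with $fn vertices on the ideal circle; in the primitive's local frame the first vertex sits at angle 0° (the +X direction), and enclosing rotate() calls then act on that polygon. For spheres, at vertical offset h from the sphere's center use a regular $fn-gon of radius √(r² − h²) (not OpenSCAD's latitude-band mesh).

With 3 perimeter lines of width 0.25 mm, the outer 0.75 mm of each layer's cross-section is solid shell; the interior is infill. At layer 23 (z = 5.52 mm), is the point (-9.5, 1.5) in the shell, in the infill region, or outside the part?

shell

At z = 5.52 mm: the r=12 sphere slices to a regular 32-gon of circumradius 10.100 (√(r²−h²) with h=6.48 from center); the cone at (2.5, 4.5) is absent (z outside [7, 14]); the r=5.5 cylinder at (-0.5, 5.5) gives a regular 32-gon of circumradius 5.5 (constant along its height); the cone at (16, 11) does not reach this height (z outside [13, 25]); Merging all regions: the regions partially overlap (shared area 89.03 mm²), so overlapping operands fuse into one piece — 1 connected region. Overall, the cross-section is a single solid region. The nearest boundary edge runs (-10.10, 0.00)→(-9.91, 1.97); distance from the point to it = 0.45 mm. The point is inside the cross-section, 0.45 mm from the nearest boundary — within the 0.75 mm shell band (3 × 0.25).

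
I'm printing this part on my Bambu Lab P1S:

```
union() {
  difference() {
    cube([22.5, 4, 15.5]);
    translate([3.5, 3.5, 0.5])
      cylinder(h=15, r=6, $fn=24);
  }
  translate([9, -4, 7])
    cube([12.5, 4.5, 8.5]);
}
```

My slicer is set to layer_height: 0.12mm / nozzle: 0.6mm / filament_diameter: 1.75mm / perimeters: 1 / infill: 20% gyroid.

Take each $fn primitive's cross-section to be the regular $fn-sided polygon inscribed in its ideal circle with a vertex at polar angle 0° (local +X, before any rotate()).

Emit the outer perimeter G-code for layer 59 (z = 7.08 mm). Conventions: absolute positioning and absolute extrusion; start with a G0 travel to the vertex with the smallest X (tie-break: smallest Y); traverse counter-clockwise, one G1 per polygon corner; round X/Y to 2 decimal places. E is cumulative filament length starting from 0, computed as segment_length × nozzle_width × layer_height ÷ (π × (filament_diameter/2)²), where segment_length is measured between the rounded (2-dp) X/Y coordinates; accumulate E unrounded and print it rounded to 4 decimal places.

At z = 7.08 mm: the cube (footprint 22.5×4) is included at this height; the r=6 cylinder at (3.5, 3.5) gives a regular 24-gon of circumradius 6 (constant along its height); After the difference (first − rest): starting from the 22.5×4 cube, the r=6 cylinder at (3.5, 3.5) partially overlaps it — only the 36.60 mm² overlap (of its 111.81 mm²) is removed, clipping the outline — 1 connected region; the cube at (9, -4) is present — its section is the full 12.5×4.5 rectangle; Taking the union: the regions partially overlap (shared area 6.25 mm²), so overlapping operands fuse into one piece — 1 connected region. The outline is a single polygon with 11 vertices. Extrusion per mm of travel: 0.6 × 0.12 / (π × 0.875²) = 0.029934. Accumulating E over each segment gives final E = 1.3031.

G0 X8.31 Y0.00 Z7.08
G1 X9.00 Y0.00 E0.0207
G1 X9.00 Y-4.00 E0.1404
G1 X21.50 Y-4.00 E0.5146
G1 X21.50 Y0.00 E0.6343
G1 X22.50 Y0.00 E0.6642
G1 X22.50 Y4.00 E0.7840
G1 X9.43 Y4.00 E1.1752
G1 X9.50 Y3.50 E1.1903
G1 X9.30 Y1.95 E1.2371
G1 X8.70 Y0.50 E1.2841
G1 X8.31 Y0.00 E1.3031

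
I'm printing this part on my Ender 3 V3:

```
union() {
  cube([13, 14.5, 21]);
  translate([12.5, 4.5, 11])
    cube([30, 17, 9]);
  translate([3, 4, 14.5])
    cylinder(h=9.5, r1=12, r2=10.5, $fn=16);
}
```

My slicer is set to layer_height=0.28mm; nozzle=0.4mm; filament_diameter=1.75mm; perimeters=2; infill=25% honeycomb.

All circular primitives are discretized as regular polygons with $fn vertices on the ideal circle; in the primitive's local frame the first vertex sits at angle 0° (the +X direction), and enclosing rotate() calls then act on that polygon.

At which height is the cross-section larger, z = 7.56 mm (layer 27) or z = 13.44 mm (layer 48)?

layer 48 (z = 13.44 mm)

Layer 27 (z = 7.56): the 13×14.5 cube contributes its full rectangle (area 188.50 mm²); the cube at (12.5, 4.5) is not intersected at this z (z outside [11, 20]); the cone at (3, 4) is absent (z outside [14.5, 24]); Combining (union): only the 13×14.5 cube is present, so the union is just that shape — area = 188.50 mm². So its area = 188.50 mm². Layer 48 (z = 13.44): the 13×14.5 cube contributes its full rectangle (area 188.50 mm²); the cube at (12.5, 4.5) (footprint 30×17) is included at this height (area 510.00 mm²); the cone at (3, 4) is not intersected at this z (z outside [14.5, 24]); Merging all regions: the regions partially overlap — summed areas 698.50 mm² minus the doubly-counted overlap 5.00 mm² gives 693.50 mm² — area = 693.50 mm². So its area = 693.50 mm². Layer 48 is larger (693.50 vs 188.50 mm²).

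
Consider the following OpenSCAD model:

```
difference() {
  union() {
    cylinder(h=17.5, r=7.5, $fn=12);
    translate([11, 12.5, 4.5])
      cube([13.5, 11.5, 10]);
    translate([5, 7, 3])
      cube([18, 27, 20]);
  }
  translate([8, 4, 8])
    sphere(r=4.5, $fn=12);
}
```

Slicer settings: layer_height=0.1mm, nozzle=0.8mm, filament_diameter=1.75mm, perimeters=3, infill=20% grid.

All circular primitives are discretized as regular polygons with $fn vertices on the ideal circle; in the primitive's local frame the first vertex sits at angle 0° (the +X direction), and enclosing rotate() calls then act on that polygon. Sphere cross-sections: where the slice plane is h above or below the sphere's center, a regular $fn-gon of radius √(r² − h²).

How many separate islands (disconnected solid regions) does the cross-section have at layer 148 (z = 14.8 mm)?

At z = 14.8 mm: the cylinder: section is a regular 12-gon, circumradius r=7.5; the cube at (11, 12.5) is absent (z outside [4.5, 14.5]); the cube at (5, 7) (footprint 18×27) is included at this height; Taking the union: the 2 present regions are separate (no shared area or edge), so areas and boundary lengths simply add and each stays a separate island — 2 connected regions; the sphere at (8, 4) is absent (|z−center|=6.800 > r=4.5); Taking the first minus the rest: none of the subtracted shapes is present at this height, so the result so far is unchanged — 2 connected regions. Overall, the cross-section has 2 separate islands. Island count = 2.

2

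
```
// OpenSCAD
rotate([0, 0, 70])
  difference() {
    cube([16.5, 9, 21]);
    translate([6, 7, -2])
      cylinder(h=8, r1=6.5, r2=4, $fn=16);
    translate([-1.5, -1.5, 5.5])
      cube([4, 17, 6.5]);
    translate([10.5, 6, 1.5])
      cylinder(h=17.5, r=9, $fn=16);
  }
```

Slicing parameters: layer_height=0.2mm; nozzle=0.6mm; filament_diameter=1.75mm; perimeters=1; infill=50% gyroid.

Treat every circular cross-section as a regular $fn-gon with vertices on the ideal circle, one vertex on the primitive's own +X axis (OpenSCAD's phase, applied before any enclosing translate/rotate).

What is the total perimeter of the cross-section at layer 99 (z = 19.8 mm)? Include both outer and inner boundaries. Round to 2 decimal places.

At z = 19.8 mm: the cube (footprint 16.5×9) is included at this height (perimeter 51.00 mm); the cone at (6, 7) is absent (z outside [-2, 6]); the cube at (-1.5, -1.5) is not intersected at this z (z outside [5.5, 12]); the cylinder at (10.5, 6) is not intersected at this z (z outside [1.5, 19]); Taking the first minus the rest: none of the subtracted shapes is present at this height, so the 16.5×9 cube is unchanged — boundary = 51.00 mm; (whole slice rotated 70° about Z — lengths, areas and connectivity unchanged). Overall, the cross-section is a single solid region. Total boundary length (outer) = 51.00 mm.

51.00 mm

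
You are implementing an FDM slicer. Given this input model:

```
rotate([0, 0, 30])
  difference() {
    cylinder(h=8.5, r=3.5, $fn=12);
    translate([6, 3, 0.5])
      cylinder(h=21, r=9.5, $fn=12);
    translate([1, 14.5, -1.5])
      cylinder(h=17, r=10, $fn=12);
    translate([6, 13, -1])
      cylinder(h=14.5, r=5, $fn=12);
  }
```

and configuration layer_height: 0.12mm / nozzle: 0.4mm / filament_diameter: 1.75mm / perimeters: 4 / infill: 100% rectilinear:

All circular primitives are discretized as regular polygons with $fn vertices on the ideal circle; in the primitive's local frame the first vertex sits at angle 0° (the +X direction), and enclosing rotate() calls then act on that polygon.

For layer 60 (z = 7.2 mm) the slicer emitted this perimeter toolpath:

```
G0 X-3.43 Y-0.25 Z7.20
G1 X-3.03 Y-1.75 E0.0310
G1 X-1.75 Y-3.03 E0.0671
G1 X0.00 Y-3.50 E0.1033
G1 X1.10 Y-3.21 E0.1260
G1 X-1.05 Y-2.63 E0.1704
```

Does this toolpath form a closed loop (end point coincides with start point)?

no

Start point (G0): (-3.43, -0.25). End point (last G1): the path does not return to the start — open.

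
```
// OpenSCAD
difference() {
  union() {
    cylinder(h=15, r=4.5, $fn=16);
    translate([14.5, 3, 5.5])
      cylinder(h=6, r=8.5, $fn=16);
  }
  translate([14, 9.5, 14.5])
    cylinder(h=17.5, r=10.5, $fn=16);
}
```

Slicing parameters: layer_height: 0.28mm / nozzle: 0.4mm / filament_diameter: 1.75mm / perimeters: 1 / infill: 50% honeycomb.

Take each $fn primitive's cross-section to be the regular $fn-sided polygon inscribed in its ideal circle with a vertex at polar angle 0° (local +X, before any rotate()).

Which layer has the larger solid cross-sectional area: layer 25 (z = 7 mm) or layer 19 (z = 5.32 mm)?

Layer 25 (z = 7): the cylinder: section is a regular 16-gon, circumradius r=4.5 (area = (16/2)·4.500²·sin(360°/16) = 61.99 mm²); the r=8.5 cylinder at (14.5, 3) contributes a regular 16-gon of circumradius 8.5 (area = (16/2)·8.500²·sin(360°/16) = 221.19 mm²); Combining (union): the 2 present regions are separate (no shared area or edge), so areas and boundary lengths simply add and each stays a separate island — area = 283.19 mm²; the cylinder at (14, 9.5) does not reach this height (z outside [14.5, 32]); Taking the first minus the rest: none of the subtracted shapes is present at this height, so that combined region is unchanged — area = 283.19 mm². So its area = 283.19 mm². Layer 19 (z = 5.32): the cylinder: section is a regular 16-gon, circumradius r=4.5 (area = (16/2)·4.500²·sin(360°/16) = 61.99 mm²); the cylinder at (14.5, 3) is absent (z outside [5.5, 11.5]); Taking the union: only the r=4.5 cylinder is present, so the union is just that shape — area = 61.99 mm²; the cylinder at (14, 9.5) does not reach this height (z outside [14.5, 32]); Taking the first minus the rest: none of the subtracted shapes is present at this height, so the result so far is unchanged — area = 61.99 mm². So its area = 61.99 mm². Layer 25 is larger (283.19 vs 61.99 mm²).

layer 25 (z = 7 mm)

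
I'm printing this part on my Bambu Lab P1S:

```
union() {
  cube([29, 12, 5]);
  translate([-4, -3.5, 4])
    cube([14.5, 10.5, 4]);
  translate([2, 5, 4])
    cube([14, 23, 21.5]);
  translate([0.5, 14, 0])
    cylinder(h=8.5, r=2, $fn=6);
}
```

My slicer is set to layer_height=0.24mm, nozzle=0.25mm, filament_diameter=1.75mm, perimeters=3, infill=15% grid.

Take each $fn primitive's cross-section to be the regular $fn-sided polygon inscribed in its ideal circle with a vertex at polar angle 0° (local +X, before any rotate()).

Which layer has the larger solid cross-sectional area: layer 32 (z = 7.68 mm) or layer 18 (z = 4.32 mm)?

layer 18 (z = 4.32 mm)

Layer 32 (z = 7.68): the cube does not reach this height (z outside [0, 5]); the cube at (-4, -3.5) is present — its section is the full 14.5×10.5 rectangle (area 152.25 mm²); the 14×23 cube at (2, 5) contributes its full rectangle (area 322.00 mm²); the r=2 cylinder at (0.5, 14) gives a regular 6-gon of circumradius 2 (constant along its height) (area = (6/2)·2.000²·sin(360°/6) = 10.39 mm²); Taking the union: the regions partially overlap — summed areas 484.64 mm² minus the doubly-counted overlap 17.43 mm² gives 467.21 mm² — area = 467.21 mm². So its area = 467.21 mm². Layer 18 (z = 4.32): the 29×12 cube contributes its full rectangle (area 348.00 mm²); the cube at (-4, -3.5) is present — its section is the full 14.5×10.5 rectangle (area 152.25 mm²); the cube at (2, 5) (footprint 14×23) is included at this height (area 322.00 mm²); the r=2 cylinder at (0.5, 14) contributes a regular 6-gon of circumradius 2 (area = (6/2)·2.000²·sin(360°/6) = 10.39 mm²); Combining (union): the regions partially overlap — summed areas 832.64 mm² minus the doubly-counted overlap 171.93 mm² gives 660.71 mm² — area = 660.71 mm². So its area = 660.71 mm². Layer 18 is larger (660.71 vs 467.21 mm²).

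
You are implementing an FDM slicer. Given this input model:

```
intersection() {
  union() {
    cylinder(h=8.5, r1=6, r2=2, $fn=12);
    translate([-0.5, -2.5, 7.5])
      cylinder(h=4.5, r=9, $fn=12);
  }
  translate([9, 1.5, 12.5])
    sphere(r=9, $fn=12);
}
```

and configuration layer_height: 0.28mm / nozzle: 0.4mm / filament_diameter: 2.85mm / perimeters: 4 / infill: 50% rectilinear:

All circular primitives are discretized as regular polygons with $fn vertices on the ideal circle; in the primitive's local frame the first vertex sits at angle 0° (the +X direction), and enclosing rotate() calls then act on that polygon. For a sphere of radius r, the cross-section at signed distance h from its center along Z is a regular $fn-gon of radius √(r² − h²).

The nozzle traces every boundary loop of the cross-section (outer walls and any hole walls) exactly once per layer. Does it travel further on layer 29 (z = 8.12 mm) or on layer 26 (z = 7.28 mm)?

Layer 29 (z = 8.12): the cone (r1=6→r2=2) has section circumradius 2.179 here — a regular 12-gon (perimeter = 2·12·2.179·sin(180°/12) = 13.53 mm); the cylinder at (-0.5, -2.5): section is a regular 12-gon, circumradius r=9 (perimeter = 2·12·9.000·sin(180°/12) = 55.90 mm); Combining (union): the cone lies entirely inside the r=9 cylinder at (-0.5, -2.5), so the union is just the r=9 cylinder at (-0.5, -2.5) — boundary = 55.90 mm; the r=9 sphere at (9, 1.5) slices to a regular 12-gon of circumradius 7.862 (√(r²−h²) with h=4.38 from center) (perimeter = 2·12·7.862·sin(180°/12) = 48.84 mm); After intersecting: the r=9 sphere at (9, 1.5) partially overlaps the result so far; clipping to the common part keeps 55.01 mm² — boundary = 29.69 mm. So its perimeter = 29.69 mm. Layer 26 (z = 7.28): the cone: at t=0.856 of its height the radius interpolates to r₁+(r₂−r₁)t = 2.574, giving a regular 12-gon of that circumradius (perimeter = 2·12·2.574·sin(180°/12) = 15.99 mm); the cylinder at (-0.5, -2.5) is absent (z outside [7.5, 12]); Merging all regions: only the cone is present, so the union is just that shape — boundary = 15.99 mm; the r=9 sphere at (9, 1.5) slices to a regular 12-gon of circumradius 7.332 (√(r²−h²) with h=5.22 from center) (perimeter = 2·12·7.332·sin(180°/12) = 45.54 mm); After intersecting: the r=9 sphere at (9, 1.5) partially overlaps that combined region; clipping to the common part keeps 1.02 mm² — boundary = 5.80 mm. So its perimeter = 5.80 mm. Layer 29 is larger (29.69 vs 5.80 mm).

layer 29 (z = 8.12 mm)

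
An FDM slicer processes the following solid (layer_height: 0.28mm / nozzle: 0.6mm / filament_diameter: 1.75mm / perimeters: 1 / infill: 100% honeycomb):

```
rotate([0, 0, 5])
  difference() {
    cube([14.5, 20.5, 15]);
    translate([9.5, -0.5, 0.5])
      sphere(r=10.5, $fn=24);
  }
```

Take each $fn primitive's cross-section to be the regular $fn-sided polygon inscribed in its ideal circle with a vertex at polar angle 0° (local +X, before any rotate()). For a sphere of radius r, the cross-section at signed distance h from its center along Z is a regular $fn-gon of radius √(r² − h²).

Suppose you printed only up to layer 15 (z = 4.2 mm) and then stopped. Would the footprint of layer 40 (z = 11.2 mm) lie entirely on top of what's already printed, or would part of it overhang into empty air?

part overhangs

Compare the two slices. At z = 4.2: the 14.5×20.5 cube contributes its full rectangle (area 297.25 mm²); the r=10.5 sphere at (9.5, -0.5) slices to a regular 24-gon of circumradius 9.826 (√(r²−h²) with h=3.7 from center) (area = (24/2)·9.826²·sin(360°/24) = 299.90 mm²); Taking the first minus the rest: starting from the 14.5×20.5 cube (297.25 mm²), the r=10.5 sphere at (9.5, -0.5) partially overlaps it — only the 113.95 mm² overlap (of its 299.90 mm²) is removed, clipping the outline — area = 183.30 mm²; (whole slice rotated 5° about Z — lengths, areas and connectivity unchanged). At z = 11.2: the 14.5×20.5 cube contributes its full rectangle (area 297.25 mm²); the sphere at (9.5, -0.5) is absent (|z−center|=10.700 > r=10.5); After the difference (first − rest): none of the subtracted shapes is present at this height, so the 14.5×20.5 cube is unchanged — area = 297.25 mm²; (whole slice rotated 5° about Z — lengths, areas and connectivity unchanged). Checking containment: at z = 11.2 the cross-section extends beyond the z = 4.2 cross-section by about 113.95 mm².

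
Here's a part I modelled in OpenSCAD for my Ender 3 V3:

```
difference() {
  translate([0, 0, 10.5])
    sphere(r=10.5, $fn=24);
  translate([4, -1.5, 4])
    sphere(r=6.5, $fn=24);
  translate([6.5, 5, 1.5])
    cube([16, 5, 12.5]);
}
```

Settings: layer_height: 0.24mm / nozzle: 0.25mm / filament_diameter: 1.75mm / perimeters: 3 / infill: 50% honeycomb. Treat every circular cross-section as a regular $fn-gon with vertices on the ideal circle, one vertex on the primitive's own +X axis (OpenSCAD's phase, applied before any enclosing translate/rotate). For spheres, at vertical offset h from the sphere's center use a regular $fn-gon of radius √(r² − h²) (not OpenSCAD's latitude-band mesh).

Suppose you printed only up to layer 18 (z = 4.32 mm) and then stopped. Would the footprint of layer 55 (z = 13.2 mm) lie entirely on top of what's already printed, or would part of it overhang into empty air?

Compare the two slices. At z = 4.32: the sphere: section is a regular 24-gon, circumradius = √(r²−h²) = √(10.5²−6.18²) = 8.489 (area = (24/2)·8.489²·sin(360°/24) = 223.80 mm²); the sphere at (4, -1.5): section is a regular 24-gon, circumradius = √(r²−h²) = √(6.5²−0.32²) = 6.492 (area = (24/2)·6.492²·sin(360°/24) = 130.90 mm²); the cube at (6.5, 5) is present — its section is the full 16×5 rectangle (area 80.00 mm²); Subtracting the remaining from the first: starting from the r=10.5 sphere (223.80 mm²), the r=6.5 sphere at (4, -1.5) partially overlaps it — only the 107.32 mm² overlap (of its 130.90 mm²) is removed, clipping the outline; the 16×5 cube at (6.5, 5) partially overlaps it — only the 0.05 mm² overlap (of its 80.00 mm²) is removed, clipping the outline — area = 116.43 mm². At z = 13.2: the sphere: section is a regular 24-gon, circumradius = √(r²−h²) = √(10.5²−2.7²) = 10.147 (area = (24/2)·10.147²·sin(360°/24) = 319.78 mm²); the sphere at (4, -1.5) does not reach this height (|z−center|=9.200 > r=6.5); the 16×5 cube at (6.5, 5) contributes its full rectangle (area 80.00 mm²); Subtracting the remaining from the first: starting from the r=10.5 sphere (319.78 mm²), the 16×5 cube at (6.5, 5) partially overlaps it — only the 3.46 mm² overlap (of its 80.00 mm²) is removed, clipping the outline — area = 316.32 mm². Checking containment: at z = 13.2 the cross-section extends beyond the z = 4.32 cross-section by about 199.89 mm².

part overhangs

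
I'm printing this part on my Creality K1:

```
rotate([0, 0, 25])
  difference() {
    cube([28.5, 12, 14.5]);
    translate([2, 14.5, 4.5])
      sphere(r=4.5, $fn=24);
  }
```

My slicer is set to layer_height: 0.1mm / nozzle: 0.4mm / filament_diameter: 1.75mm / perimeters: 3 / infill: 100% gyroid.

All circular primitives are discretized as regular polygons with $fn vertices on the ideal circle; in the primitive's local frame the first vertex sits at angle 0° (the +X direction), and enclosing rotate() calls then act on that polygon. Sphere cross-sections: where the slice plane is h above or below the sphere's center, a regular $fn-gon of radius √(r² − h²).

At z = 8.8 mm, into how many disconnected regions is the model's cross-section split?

At z = 8.8 mm: the cube is present — its section is the full 28.5×12 rectangle; the sphere at (2, 14.5): section is a regular 24-gon, circumradius = √(r²−h²) = √(4.5²−4.3²) = 1.327; After the difference (first − rest): starting from the 28.5×12 cube, the r=4.5 sphere at (2, 14.5) misses the remaining region (no effect) — 1 connected region; (rotated 25° about Z; rotation is an isometry so areas/perimeters/island counts are preserved). The result has 1 disconnected region.

1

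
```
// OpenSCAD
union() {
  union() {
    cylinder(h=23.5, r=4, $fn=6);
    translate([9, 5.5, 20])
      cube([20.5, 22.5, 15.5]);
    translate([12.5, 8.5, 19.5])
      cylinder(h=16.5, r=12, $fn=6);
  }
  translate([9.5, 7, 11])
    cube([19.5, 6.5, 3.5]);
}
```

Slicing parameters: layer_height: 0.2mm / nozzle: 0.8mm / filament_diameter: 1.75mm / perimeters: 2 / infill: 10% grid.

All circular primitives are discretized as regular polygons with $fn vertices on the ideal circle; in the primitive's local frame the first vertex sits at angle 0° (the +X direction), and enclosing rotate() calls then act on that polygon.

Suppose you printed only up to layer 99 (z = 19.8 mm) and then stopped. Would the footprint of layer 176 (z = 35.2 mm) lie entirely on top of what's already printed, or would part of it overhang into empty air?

Compare the two slices. At z = 19.8: the r=4 cylinder contributes a regular 6-gon of circumradius 4 (area = (6/2)·4.000²·sin(360°/6) = 41.57 mm²); the cube at (9, 5.5) is not intersected at this z (z outside [20, 35.5]); the cylinder at (12.5, 8.5): section is a regular 6-gon, circumradius r=12 (area = (6/2)·12.000²·sin(360°/6) = 374.12 mm²); Taking the union: the 2 present regions are separate (no shared area or edge), so areas and boundary lengths simply add and each stays a separate island — area = 415.69 mm²; the cube at (9.5, 7) does not reach this height (z outside [11, 14.5]); Taking the union: only the result so far is present, so the union is just that shape — area = 415.69 mm². At z = 35.2: the cylinder is absent (z outside [0, 23.5]); the cube at (9, 5.5) is present — its section is the full 20.5×22.5 rectangle (area 461.25 mm²); the r=12 cylinder at (12.5, 8.5) contributes a regular 6-gon of circumradius 12 (area = (6/2)·12.000²·sin(360°/6) = 374.12 mm²); Taking the union: the regions partially overlap — summed areas 835.37 mm² minus the doubly-counted overlap 173.81 mm² gives 661.57 mm² — area = 661.57 mm²; the cube at (9.5, 7) is absent (z outside [11, 14.5]); Combining (union): only the result so far is present, so the union is just that shape — area = 661.57 mm². Checking containment: at z = 35.2 the cross-section extends beyond the z = 19.8 cross-section by about 287.44 mm².

part overhangs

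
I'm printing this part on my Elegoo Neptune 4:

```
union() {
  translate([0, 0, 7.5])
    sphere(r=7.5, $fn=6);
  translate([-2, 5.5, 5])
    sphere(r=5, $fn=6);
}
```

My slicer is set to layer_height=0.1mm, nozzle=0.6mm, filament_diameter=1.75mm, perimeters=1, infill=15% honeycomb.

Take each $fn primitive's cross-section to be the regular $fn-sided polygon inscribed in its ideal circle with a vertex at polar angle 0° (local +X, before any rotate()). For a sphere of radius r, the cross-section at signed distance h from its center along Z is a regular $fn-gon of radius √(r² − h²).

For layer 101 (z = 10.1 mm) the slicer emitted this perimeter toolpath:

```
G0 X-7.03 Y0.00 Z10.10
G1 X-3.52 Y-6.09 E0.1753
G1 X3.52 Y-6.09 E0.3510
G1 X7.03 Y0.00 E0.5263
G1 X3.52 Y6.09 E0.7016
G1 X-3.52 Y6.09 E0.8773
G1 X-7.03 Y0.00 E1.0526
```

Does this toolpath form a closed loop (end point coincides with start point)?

Start point (G0): (-7.03, 0.00). End point (last G1): the path returns to the start — closed.

yes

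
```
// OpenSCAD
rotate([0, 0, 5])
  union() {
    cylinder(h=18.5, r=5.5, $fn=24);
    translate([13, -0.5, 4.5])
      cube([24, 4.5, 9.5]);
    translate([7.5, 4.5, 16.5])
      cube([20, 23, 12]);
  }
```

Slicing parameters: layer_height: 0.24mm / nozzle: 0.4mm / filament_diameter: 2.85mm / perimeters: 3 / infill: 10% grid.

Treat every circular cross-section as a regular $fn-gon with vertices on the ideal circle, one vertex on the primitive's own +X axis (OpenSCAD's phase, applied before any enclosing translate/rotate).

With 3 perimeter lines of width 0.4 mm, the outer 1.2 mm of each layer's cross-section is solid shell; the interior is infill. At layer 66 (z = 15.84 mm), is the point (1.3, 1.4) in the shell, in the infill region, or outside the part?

At z = 15.84 mm: the r=5.5 cylinder gives a regular 24-gon of circumradius 5.5 (constant along its height); the cube at (13, -0.5) is absent (z outside [4.5, 14]); the cube at (7.5, 4.5) is absent (z outside [16.5, 28.5]); Taking the union: only the r=5.5 cylinder is present, so the union is just that shape — 1 connected region; (rotated 5° about Z; rotation is an isometry so areas/perimeters/island counts are preserved). Overall, the cross-section is a single solid region. Undo the 5° rotation: the query point maps to (1.417, 1.281) in the un-rotated model frame. The nearest boundary edge runs (4.76, 2.75)→(3.89, 3.89); distance from the point to it = 3.55 mm. The point is inside the cross-section and 3.55 mm from the nearest boundary — more than the 1.2 mm shell width (3 × 0.4), so it's in the infill interior.

infill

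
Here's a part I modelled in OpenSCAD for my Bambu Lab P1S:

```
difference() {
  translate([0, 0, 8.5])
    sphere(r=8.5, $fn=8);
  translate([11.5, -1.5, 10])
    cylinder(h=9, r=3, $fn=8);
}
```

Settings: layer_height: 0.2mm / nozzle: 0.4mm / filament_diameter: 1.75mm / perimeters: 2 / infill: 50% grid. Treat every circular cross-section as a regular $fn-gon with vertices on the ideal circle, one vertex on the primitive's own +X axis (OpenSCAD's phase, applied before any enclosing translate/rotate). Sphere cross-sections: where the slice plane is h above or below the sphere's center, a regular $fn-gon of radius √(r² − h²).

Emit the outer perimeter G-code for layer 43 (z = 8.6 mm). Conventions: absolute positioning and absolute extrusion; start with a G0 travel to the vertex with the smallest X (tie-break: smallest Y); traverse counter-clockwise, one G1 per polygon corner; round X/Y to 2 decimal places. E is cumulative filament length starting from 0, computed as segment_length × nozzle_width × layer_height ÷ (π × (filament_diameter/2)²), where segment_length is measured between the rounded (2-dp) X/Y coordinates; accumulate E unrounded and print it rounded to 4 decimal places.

At z = 8.6 mm: the sphere: section is a regular 8-gon, circumradius = √(r²−h²) = √(8.5²−0.1²) = 8.499; the cylinder at (11.5, -1.5) is not intersected at this z (z outside [10, 19]); After the difference (first − rest): none of the subtracted shapes is present at this height, so the r=8.5 sphere is unchanged — 1 connected region. The outline is a single polygon with 8 vertices. Extrusion per mm of travel: 0.4 × 0.2 / (π × 0.875²) = 0.033260. Accumulating E over each segment gives final E = 1.7310.

G0 X-8.50 Y0.00 Z8.60
G1 X-6.01 Y-6.01 E0.2164
G1 X0.00 Y-8.50 E0.4327
G1 X6.01 Y-6.01 E0.6491
G1 X8.50 Y0.00 E0.8655
G1 X6.01 Y6.01 E1.0819
G1 X0.00 Y8.50 E1.2982
G1 X-6.01 Y6.01 E1.5146
G1 X-8.50 Y0.00 E1.7310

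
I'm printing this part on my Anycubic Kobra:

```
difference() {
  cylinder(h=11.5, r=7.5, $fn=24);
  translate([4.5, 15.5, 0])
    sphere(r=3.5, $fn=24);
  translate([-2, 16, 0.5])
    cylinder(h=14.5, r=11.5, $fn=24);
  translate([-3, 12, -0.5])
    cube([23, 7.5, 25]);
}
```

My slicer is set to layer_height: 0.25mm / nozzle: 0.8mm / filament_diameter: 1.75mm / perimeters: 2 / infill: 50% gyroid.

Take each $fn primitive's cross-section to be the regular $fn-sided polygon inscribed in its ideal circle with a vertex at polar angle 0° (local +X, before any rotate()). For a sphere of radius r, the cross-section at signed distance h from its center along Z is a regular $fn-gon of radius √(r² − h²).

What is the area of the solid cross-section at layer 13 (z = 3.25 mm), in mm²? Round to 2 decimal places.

156.71 mm²

At z = 3.25 mm: the r=7.5 cylinder gives a regular 24-gon of circumradius 7.5 (constant along its height) (area = (24/2)·7.500²·sin(360°/24) = 174.70 mm²); the r=3.5 sphere at (4.5, 15.5) slices to a regular 24-gon of circumradius 1.299 (√(r²−h²) with h=3.25 from center) (area = (24/2)·1.299²·sin(360°/24) = 5.24 mm²); the r=11.5 cylinder at (-2, 16) gives a regular 24-gon of circumradius 11.5 (constant along its height) (area = (24/2)·11.500²·sin(360°/24) = 410.75 mm²); the 23×7.5 cube at (-3, 12) contributes its full rectangle (area 172.50 mm²); Taking the first minus the rest: starting from the r=7.5 cylinder (174.70 mm²), the r=3.5 sphere at (4.5, 15.5) misses the remaining region (no effect); the r=11.5 cylinder at (-2, 16) partially overlaps it — only the 17.99 mm² overlap (of its 410.75 mm²) is removed, clipping the outline; the 23×7.5 cube at (-3, 12) misses the remaining region (no effect) — area = 156.71 mm². Overall, the cross-section is a single solid region. Net area = 156.71 mm².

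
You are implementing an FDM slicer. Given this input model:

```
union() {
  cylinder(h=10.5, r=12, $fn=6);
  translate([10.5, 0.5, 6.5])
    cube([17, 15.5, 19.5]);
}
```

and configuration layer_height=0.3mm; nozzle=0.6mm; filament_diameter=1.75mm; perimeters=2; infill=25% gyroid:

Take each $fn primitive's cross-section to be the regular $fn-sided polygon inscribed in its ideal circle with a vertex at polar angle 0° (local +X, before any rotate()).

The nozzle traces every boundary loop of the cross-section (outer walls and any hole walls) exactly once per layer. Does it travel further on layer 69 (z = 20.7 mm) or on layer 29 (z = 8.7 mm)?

Layer 69 (z = 20.7): the cylinder is absent (z outside [0, 10.5]); the cube at (10.5, 0.5) is present — its section is the full 17×15.5 rectangle (perimeter 65.00 mm); Taking the union: only the 17×15.5 cube at (10.5, 0.5) is present, so the union is just that shape — boundary = 65.00 mm. So its perimeter = 65.00 mm. Layer 29 (z = 8.7): the r=12 cylinder contributes a regular 6-gon of circumradius 12 (perimeter = 2·6·12.000·sin(180°/6) = 72.00 mm); the cube at (10.5, 0.5) (footprint 17×15.5) is included at this height (perimeter 65.00 mm); Taking the union: the regions partially overlap (shared area 1.27 mm²), so the edge portions inside another operand are dropped and the merged outline is re-measured after clipping — boundary = 131.27 mm. So its perimeter = 131.27 mm. Layer 29 is larger (131.27 vs 65.00 mm).

layer 29 (z = 8.7 mm)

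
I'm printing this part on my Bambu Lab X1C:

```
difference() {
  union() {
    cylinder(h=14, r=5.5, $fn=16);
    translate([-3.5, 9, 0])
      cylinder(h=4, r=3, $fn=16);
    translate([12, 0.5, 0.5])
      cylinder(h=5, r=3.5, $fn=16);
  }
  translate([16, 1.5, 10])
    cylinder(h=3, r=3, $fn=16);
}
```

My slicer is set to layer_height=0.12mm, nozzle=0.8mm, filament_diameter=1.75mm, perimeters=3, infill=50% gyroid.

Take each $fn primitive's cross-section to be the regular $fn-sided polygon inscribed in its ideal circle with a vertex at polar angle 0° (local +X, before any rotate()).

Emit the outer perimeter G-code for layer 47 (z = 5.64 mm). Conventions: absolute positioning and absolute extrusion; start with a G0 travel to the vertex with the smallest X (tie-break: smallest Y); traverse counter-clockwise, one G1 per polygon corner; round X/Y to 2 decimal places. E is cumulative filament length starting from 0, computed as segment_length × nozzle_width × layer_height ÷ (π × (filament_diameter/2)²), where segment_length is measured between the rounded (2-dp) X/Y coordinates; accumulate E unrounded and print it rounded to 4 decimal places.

G0 X-5.50 Y0.00 Z5.64
G1 X-5.08 Y-2.10 E0.0855
G1 X-3.89 Y-3.89 E0.1713
G1 X-2.10 Y-5.08 E0.2571
G1 X0.00 Y-5.50 E0.3425
G1 X2.10 Y-5.08 E0.4280
G1 X3.89 Y-3.89 E0.5138
G1 X5.08 Y-2.10 E0.5996
G1 X5.50 Y0.00 E0.6851
G1 X5.08 Y2.10 E0.7705
G1 X3.89 Y3.89 E0.8563
G1 X2.10 Y5.08 E0.9421
G1 X0.00 Y5.50 E1.0276
G1 X-2.10 Y5.08 E1.1131
G1 X-3.89 Y3.89 E1.1989
G1 X-5.08 Y2.10 E1.2846
G1 X-5.50 Y0.00 E1.3701

At z = 5.64 mm: the r=5.5 cylinder gives a regular 16-gon of circumradius 5.5 (constant along its height); the cylinder at (-3.5, 9) is absent (z outside [0, 4]); the cylinder at (12, 0.5) does not reach this height (z outside [0.5, 5.5]); Merging all regions: only the r=5.5 cylinder is present, so the union is just that shape — 1 connected region; the cylinder at (16, 1.5) is not intersected at this z (z outside [10, 13]); After the difference (first − rest): none of the subtracted shapes is present at this height, so the result so far is unchanged — 1 connected region. The outline is a single polygon with 16 vertices. Extrusion per mm of travel: 0.8 × 0.12 / (π × 0.875²) = 0.039912. Accumulating E over each segment gives final E = 1.3701.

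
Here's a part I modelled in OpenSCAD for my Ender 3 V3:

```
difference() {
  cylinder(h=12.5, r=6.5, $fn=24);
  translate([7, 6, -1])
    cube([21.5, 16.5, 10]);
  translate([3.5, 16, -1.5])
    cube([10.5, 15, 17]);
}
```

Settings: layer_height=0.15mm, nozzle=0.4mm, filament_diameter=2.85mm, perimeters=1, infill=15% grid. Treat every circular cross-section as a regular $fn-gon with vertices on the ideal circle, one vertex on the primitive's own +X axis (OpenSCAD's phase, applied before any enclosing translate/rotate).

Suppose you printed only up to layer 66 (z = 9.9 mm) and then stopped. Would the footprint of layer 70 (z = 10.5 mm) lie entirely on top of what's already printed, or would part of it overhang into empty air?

Compare the two slices. At z = 9.9: the r=6.5 cylinder gives a regular 24-gon of circumradius 6.5 (constant along its height) (area = (24/2)·6.500²·sin(360°/24) = 131.22 mm²); the cube at (7, 6) is absent (z outside [-1, 9]); the 10.5×15 cube at (3.5, 16) contributes its full rectangle (area 157.50 mm²); Taking the first minus the rest: starting from the r=6.5 cylinder (131.22 mm²), the 10.5×15 cube at (3.5, 16) misses the remaining region (no effect) — area = 131.22 mm². At z = 10.5: the r=6.5 cylinder contributes a regular 24-gon of circumradius 6.5 (area = (24/2)·6.500²·sin(360°/24) = 131.22 mm²); the cube at (7, 6) is not intersected at this z (z outside [-1, 9]); the cube at (3.5, 16) (footprint 10.5×15) is included at this height (area 157.50 mm²); Subtracting the remaining from the first: starting from the r=6.5 cylinder (131.22 mm²), the 10.5×15 cube at (3.5, 16) misses the remaining region (no effect) — area = 131.22 mm². Checking containment: the cross-section at z = 10.5 is a subset of the cross-section at z = 9.9.

entirely on top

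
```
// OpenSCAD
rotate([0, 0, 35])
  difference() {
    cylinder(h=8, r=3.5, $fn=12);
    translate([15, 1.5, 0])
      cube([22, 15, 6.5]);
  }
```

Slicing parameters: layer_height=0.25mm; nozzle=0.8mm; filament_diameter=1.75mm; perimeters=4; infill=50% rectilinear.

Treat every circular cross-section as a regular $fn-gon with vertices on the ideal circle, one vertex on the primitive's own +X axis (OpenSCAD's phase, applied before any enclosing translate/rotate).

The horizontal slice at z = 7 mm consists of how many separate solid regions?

At z = 7 mm: the r=3.5 cylinder contributes a regular 12-gon of circumradius 3.5; the cube at (15, 1.5) is not intersected at this z (z outside [0, 6.5]); Subtracting the remaining from the first: none of the subtracted shapes is present at this height, so the r=3.5 cylinder is unchanged — 1 connected region; (rotated 35° about Z; rotation is an isometry so areas/perimeters/island counts are preserved). The result has 1 disconnected region.

1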